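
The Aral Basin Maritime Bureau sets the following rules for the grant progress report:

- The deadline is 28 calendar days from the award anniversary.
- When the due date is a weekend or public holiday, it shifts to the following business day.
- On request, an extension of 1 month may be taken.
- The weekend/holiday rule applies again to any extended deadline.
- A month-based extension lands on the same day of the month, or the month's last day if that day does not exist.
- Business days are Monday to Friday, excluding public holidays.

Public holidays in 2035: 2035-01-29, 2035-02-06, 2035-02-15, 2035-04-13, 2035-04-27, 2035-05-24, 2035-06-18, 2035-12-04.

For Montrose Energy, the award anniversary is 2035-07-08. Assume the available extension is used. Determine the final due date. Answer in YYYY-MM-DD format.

28 calendar days after 2035-07-08 is 2035-08-05.
2035-08-05 falls on a Sunday. Rolling to the next business day gives 2035-08-06, a Monday.
Add 1 month to 2035-08-06: 2035-09-06.
2035-09-06 is a Thursday and not a listed holiday, so it stands.
Final deadline: 2035-09-06.

2035-09-06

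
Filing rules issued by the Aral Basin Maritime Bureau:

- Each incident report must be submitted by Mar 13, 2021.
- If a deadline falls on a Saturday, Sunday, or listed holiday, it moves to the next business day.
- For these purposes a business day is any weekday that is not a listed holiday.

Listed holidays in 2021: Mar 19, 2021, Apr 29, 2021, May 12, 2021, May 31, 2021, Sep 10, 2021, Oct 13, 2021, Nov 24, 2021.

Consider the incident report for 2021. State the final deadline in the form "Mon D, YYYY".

Mar 15, 2021

The stated deadline is Mar 13, 2021.
Mar 13, 2021 is a Saturday, so it moves to the next business day, Mar 15, 2021 (Monday).
Deadline: Mar 15, 2021.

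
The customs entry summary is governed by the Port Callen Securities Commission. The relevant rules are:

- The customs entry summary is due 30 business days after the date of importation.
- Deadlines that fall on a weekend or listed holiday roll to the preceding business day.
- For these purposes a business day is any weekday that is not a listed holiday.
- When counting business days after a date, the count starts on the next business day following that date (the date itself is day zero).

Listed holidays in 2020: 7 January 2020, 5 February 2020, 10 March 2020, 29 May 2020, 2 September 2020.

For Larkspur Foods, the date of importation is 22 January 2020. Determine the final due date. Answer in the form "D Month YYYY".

5 March 2020

30 business days after 22 January 2020, excluding weekends and holidays, is 5 March 2020.
Since 5 March 2020 is a Thursday and not a holiday, the date is unchanged.
Final deadline: 5 March 2020.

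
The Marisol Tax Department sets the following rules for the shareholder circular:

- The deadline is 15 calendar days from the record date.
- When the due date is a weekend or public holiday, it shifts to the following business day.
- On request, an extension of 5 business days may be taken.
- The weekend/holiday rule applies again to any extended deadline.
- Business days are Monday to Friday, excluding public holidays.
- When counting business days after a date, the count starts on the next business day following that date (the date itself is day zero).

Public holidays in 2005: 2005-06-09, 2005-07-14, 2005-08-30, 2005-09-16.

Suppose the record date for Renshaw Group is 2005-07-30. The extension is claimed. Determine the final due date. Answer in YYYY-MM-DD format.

2005-08-22

15 calendar days after 2005-07-30 is 2005-08-14.
2005-08-14 falls on a Sunday. Rolling to the next business day gives 2005-08-15, a Monday.
Applying the 5-business-day extension: 5 business days after 2005-08-15 is 2005-08-22.
2005-08-22 (Monday) is already a business day.
Deadline: 2005-08-22.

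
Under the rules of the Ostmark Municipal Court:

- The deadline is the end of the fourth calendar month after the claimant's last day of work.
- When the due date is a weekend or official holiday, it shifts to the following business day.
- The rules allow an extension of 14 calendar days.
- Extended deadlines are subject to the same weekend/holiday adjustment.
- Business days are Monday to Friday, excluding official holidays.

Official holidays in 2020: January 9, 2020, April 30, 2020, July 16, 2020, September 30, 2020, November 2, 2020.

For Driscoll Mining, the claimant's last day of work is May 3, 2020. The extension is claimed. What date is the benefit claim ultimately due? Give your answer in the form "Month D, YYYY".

October 15, 2020

The fourth month after May 3, 2020 is September 2020, whose last day is September 30, 2020.
September 30, 2020 falls on a listed holiday. Rolling to the next business day gives October 1, 2020, a Thursday.
Applying the 14-calendar-day extension: October 1, 2020 + 14 days = October 15, 2020.
Since October 15, 2020 is a Thursday and not a holiday, the date is unchanged.
The final due date is October 15, 2020.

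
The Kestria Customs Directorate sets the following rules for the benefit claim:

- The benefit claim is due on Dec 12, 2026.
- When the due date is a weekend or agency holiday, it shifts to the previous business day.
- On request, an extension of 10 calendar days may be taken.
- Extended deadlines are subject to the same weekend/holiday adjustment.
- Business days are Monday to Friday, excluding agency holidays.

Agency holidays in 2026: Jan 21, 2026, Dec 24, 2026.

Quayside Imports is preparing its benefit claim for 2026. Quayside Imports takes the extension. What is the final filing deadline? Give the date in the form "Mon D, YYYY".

The stated deadline is Dec 12, 2026.
Dec 12, 2026 is a Saturday, so it moves to the preceding business day, Dec 11, 2026 (Friday).
With the 10-day extension, Dec 11, 2026 becomes Dec 21, 2026.
Dec 21, 2026 falls on a Monday, which is a business day, so no adjustment is needed.
The final due date is Dec 21, 2026.

Dec 21, 2026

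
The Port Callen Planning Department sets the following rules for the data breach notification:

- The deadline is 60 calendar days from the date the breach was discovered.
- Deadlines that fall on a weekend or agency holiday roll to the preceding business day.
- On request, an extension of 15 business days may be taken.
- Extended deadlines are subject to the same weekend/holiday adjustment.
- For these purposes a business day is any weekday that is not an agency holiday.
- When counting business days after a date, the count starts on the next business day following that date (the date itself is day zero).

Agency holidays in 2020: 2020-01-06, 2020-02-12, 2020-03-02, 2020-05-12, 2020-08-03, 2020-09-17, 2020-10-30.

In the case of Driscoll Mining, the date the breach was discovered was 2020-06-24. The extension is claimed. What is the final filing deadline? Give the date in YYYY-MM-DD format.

Trigger date 2020-06-24 + 60 calendar days = 2020-08-23.
2020-08-23 falls on a Sunday. Rolling to the preceding business day gives 2020-08-21, a Friday.
Applying the 15-business-day extension: 15 business days after 2020-08-21 is 2020-09-11.
Since 2020-09-11 is a Friday and not a holiday, the date is unchanged.
So the filing is due 2020-09-11.

2020-09-11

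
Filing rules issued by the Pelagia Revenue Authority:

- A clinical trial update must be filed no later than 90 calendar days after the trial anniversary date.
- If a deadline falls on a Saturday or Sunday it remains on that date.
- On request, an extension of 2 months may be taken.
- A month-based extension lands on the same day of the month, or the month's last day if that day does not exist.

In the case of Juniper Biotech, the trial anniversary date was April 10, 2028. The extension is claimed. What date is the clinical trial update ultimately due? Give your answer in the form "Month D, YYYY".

90 calendar days after April 10, 2028 is July 9, 2028.
July 9, 2028 is a Sunday; no weekend or holiday adjustment applies.
The 2 months extension carries July 9, 2028 to September 9, 2028.
No adjustment is made for weekends or holidays, so September 9, 2028 stands.
The final due date is September 9, 2028.

September 9, 2028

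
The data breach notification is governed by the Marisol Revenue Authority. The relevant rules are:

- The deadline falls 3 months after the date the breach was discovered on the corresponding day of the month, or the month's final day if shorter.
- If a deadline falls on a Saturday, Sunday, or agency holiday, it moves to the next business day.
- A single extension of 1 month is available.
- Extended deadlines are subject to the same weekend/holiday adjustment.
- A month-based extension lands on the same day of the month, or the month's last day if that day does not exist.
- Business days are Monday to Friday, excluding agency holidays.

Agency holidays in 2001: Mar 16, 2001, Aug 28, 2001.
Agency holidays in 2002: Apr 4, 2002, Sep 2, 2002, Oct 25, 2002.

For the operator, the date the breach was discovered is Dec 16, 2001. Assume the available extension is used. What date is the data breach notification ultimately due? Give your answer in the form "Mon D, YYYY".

3 months from Dec 16, 2001 is Mar 16, 2002.
Mar 16, 2002 is a Saturday; the next business day is Mar 18, 2002 (Monday).
Add 1 month to Mar 18, 2002: Apr 18, 2002.
Apr 18, 2002 (Thursday) is already a business day.
Final deadline: Apr 18, 2002.

Apr 18, 2002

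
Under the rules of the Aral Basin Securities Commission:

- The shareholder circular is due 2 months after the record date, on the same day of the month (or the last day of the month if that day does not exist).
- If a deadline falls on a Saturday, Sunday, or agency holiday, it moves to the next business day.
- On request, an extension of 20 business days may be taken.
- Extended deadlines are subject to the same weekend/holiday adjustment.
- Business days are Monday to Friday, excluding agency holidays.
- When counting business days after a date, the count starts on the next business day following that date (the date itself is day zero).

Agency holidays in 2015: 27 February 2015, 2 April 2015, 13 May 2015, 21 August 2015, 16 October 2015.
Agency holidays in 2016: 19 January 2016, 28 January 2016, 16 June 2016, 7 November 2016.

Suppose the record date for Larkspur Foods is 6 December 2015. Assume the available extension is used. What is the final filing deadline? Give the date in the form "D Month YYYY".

7 March 2016

2 months from 6 December 2015 is 6 February 2016.
6 February 2016 falls on a Saturday. Rolling to the next business day gives 8 February 2016, a Monday.
Counting 20 further business days from 8 February 2016 reaches 7 March 2016.
7 March 2016 (Monday) is already a business day.
So the filing is due 7 March 2016.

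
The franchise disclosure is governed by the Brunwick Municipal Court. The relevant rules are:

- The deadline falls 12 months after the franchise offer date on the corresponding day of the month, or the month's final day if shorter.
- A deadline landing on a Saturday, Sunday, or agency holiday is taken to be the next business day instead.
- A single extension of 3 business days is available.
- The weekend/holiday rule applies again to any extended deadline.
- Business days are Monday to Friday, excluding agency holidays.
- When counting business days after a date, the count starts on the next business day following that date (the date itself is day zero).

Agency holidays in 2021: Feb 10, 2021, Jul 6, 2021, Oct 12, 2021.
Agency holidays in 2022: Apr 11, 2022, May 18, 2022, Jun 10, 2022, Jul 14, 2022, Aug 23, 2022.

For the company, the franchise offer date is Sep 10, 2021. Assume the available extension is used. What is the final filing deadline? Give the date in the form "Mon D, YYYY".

Sep 15, 2022

Moving 12 months forward from Sep 10, 2021 on the corresponding day gives Sep 10, 2022.
Sep 10, 2022 is a Saturday, so it moves to the next business day, Sep 12, 2022 (Monday).
Applying the 3-business-day extension: 3 business days after Sep 12, 2022 is Sep 15, 2022.
Sep 15, 2022 (Thursday) is already a business day.
So the filing is due Sep 15, 2022.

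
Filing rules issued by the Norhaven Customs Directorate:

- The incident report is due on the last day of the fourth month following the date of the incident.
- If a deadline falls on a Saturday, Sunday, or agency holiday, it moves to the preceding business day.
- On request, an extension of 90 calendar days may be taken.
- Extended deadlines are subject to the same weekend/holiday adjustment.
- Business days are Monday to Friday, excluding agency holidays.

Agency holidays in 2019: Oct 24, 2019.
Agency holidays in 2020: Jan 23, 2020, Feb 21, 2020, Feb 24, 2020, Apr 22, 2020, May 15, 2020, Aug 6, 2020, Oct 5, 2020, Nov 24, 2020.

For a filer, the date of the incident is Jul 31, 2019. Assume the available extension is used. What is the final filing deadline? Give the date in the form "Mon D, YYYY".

4 months after Jul 31, 2019 is November 2019; that month ends on Nov 30, 2019.
Nov 30, 2019 is a Saturday, so it moves to the preceding business day, Nov 29, 2019 (Friday).
Applying the 90-calendar-day extension: Nov 29, 2019 + 90 days = Feb 27, 2020.
Feb 27, 2020 (Thursday) is already a business day.
Deadline: Feb 27, 2020.

Feb 27, 2020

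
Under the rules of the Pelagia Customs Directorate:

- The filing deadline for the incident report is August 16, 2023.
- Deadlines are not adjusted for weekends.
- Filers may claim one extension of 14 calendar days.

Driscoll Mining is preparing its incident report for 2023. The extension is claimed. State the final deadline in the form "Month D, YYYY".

Start from the fixed due date, August 16, 2023.
August 16, 2023 falls on a Wednesday. The rules make no weekend/holiday allowance, so it remains August 16, 2023.
The 14-calendar-day extension moves the deadline from August 16, 2023 to August 30, 2023.
August 30, 2023 falls on a Wednesday. The rules make no weekend/holiday allowance, so it remains August 30, 2023.
Final deadline: August 30, 2023.

August 30, 2023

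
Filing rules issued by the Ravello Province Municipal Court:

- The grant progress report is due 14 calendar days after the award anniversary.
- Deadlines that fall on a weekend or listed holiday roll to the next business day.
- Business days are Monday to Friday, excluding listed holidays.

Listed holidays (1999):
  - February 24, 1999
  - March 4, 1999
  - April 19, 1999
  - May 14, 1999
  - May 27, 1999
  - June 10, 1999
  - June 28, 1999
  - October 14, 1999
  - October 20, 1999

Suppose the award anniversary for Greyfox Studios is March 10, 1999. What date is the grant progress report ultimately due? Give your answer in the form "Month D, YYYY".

March 24, 1999

Adding 14 calendar days to March 10, 1999 gives March 24, 1999.
Since March 24, 1999 is a Wednesday and not a holiday, the date is unchanged.
So the filing is due March 24, 1999.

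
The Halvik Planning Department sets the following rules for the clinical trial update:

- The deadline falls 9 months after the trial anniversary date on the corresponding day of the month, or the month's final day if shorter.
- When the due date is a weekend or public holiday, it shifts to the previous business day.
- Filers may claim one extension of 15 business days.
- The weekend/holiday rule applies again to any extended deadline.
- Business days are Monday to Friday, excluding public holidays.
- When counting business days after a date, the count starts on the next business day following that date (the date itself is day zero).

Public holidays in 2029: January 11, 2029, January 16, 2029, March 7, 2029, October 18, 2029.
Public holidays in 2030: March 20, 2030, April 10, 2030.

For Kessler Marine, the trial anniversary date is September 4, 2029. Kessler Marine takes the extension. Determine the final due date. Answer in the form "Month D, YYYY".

June 25, 2030

9 months from September 4, 2029 is June 4, 2030.
June 4, 2030 (Tuesday) is already a business day.
The 15-business-day extension runs from June 4, 2030 to June 25, 2030.
June 25, 2030 is a Tuesday and not a listed holiday, so it stands.
Deadline: June 25, 2030.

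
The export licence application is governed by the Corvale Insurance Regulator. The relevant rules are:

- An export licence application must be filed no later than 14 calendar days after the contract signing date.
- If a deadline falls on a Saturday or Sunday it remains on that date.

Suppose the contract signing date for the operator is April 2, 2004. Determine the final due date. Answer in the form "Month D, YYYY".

Adding 14 calendar days to April 2, 2004 gives April 16, 2004.
April 16, 2004 is a Friday; no weekend or holiday adjustment applies.
So the filing is due April 16, 2004.

April 16, 2004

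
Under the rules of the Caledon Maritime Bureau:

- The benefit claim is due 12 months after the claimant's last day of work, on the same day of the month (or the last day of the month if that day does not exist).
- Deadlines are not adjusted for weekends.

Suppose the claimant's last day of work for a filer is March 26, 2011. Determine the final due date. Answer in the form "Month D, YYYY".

March 26, 2012

12 months after March 26, 2011, on the same day of the month, is March 26, 2012.
March 26, 2012 falls on a Monday. The rules make no weekend/holiday allowance, so it remains March 26, 2012.
So the filing is due March 26, 2012.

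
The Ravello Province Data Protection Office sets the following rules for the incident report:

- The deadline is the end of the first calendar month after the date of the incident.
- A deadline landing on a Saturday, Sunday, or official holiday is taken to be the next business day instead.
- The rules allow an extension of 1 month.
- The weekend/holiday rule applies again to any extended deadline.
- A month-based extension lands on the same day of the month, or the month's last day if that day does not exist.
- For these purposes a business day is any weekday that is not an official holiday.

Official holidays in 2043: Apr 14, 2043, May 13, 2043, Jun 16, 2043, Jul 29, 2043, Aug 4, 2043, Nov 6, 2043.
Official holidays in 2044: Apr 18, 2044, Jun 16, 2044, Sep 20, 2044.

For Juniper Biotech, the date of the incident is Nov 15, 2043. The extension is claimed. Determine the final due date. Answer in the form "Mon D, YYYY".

The first month after Nov 15, 2043 is December 2043, whose last day is Dec 31, 2043.
Dec 31, 2043 is a Thursday and not a listed holiday, so it stands.
Add 1 month to Dec 31, 2043: Jan 31, 2044.
Jan 31, 2044 falls on a Sunday. Rolling to the next business day gives Feb 1, 2044, a Monday.
Deadline: Feb 1, 2044.

Feb 1, 2044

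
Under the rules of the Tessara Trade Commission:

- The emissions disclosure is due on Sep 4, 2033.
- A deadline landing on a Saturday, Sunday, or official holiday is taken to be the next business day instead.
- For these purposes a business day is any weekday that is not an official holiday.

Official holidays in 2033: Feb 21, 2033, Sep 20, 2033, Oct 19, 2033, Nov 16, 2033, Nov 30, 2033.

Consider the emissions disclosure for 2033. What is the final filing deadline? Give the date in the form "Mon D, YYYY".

The statutory due date is Sep 4, 2033.
Sep 4, 2033 is a Sunday, so it moves to the next business day, Sep 5, 2033 (Monday).
Final deadline: Sep 5, 2033.

Sep 5, 2033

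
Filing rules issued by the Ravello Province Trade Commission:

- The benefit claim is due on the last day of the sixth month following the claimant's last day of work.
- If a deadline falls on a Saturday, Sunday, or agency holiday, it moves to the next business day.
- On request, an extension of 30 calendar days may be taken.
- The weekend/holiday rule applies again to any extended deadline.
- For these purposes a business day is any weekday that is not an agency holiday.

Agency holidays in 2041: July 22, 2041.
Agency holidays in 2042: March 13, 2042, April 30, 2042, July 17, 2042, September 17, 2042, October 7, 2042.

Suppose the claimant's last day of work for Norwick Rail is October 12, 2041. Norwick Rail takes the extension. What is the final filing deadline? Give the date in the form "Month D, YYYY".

6 months after October 12, 2041 falls in April 2042; the last day of that month is April 30, 2042.
Because April 30, 2042 is a listed holiday, the deadline becomes May 1, 2042 (Thursday).
Applying the 30-calendar-day extension: May 1, 2042 + 30 days = May 31, 2042.
Because May 31, 2042 is a Saturday, the deadline becomes June 2, 2042 (Monday).
The final due date is June 2, 2042.

June 2, 2042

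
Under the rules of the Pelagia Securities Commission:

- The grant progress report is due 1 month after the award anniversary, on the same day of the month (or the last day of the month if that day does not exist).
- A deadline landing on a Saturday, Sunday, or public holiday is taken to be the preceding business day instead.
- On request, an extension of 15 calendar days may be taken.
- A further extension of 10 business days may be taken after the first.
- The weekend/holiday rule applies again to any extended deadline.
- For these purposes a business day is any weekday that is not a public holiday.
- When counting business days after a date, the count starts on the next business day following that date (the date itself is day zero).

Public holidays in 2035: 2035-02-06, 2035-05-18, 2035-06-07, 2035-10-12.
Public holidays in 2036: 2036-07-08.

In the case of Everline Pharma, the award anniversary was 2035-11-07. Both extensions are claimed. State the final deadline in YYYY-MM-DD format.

Moving 1 month forward from 2035-11-07 on the corresponding day gives 2035-12-07.
2035-12-07 (Friday) is already a business day.
Add the 15 calendar-day extension to 2035-12-07: 2035-12-22.
2035-12-22 falls on a Saturday. Rolling to the preceding business day gives 2035-12-21, a Friday.
The 10-business-day extension runs from 2035-12-21 to 2036-01-04.
Since 2036-01-04 is a Friday and not a holiday, the date is unchanged.
The final due date is 2036-01-04.

2036-01-04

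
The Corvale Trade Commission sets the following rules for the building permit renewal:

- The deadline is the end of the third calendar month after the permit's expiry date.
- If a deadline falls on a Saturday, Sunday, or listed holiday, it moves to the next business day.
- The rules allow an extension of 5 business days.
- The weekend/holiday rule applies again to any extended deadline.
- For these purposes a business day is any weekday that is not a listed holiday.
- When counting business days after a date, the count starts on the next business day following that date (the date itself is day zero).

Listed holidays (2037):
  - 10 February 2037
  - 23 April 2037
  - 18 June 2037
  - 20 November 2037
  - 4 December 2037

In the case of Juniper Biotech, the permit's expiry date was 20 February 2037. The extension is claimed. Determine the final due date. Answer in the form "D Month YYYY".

The third month after 20 February 2037 is May 2037, whose last day is 31 May 2037.
31 May 2037 falls on a Sunday. Rolling to the next business day gives 1 June 2037, a Monday.
The 5-business-day extension runs from 1 June 2037 to 8 June 2037.
8 June 2037 is a Monday and not a listed holiday, so it stands.
Deadline: 8 June 2037.

8 June 2037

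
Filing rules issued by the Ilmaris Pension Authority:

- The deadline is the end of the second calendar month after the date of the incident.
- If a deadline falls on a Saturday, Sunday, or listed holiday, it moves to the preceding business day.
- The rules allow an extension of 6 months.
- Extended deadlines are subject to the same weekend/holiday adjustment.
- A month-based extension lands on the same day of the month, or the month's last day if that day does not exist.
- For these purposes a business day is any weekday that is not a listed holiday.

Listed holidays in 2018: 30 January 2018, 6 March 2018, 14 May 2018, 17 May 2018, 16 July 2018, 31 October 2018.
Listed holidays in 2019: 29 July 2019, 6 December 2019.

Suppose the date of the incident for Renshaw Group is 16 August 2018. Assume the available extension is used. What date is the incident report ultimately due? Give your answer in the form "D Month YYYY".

2 months after 16 August 2018 is October 2018; that month ends on 31 October 2018.
31 October 2018 falls on a listed holiday. Rolling to the preceding business day gives 30 October 2018, a Tuesday.
The 6 months extension carries 30 October 2018 to 30 April 2019.
30 April 2019 (Tuesday) is already a business day.
The final due date is 30 April 2019.

30 April 2019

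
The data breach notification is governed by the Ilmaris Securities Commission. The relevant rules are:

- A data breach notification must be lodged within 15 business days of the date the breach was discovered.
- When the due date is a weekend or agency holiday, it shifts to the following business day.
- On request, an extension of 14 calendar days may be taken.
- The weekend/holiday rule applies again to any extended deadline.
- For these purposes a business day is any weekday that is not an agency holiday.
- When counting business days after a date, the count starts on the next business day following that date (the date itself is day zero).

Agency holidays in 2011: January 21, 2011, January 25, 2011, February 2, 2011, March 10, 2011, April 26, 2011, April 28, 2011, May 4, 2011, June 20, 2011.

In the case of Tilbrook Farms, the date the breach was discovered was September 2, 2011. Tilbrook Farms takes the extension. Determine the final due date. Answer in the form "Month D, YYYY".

October 7, 2011

15 business days after September 2, 2011, excluding weekends and holidays, is September 23, 2011.
September 23, 2011 is a Friday and not a listed holiday, so it stands.
The 14-calendar-day extension moves the deadline from September 23, 2011 to October 7, 2011.
Since October 7, 2011 is a Friday and not a holiday, the date is unchanged.
Deadline: October 7, 2011.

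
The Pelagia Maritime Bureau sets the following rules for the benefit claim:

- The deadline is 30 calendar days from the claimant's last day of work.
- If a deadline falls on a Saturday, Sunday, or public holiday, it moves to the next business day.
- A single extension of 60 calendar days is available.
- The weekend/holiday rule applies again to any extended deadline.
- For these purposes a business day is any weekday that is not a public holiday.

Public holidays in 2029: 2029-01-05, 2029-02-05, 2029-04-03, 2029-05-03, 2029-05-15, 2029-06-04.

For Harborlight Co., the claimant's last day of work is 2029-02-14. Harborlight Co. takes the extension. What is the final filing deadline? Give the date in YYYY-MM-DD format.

2029-05-16

Adding 30 calendar days to 2029-02-14 gives 2029-03-16.
2029-03-16 (Friday) is already a business day.
Applying the 60-calendar-day extension: 2029-03-16 + 60 days = 2029-05-15.
2029-05-15 is a listed holiday, so it moves to the next business day, 2029-05-16 (Wednesday).
Deadline: 2029-05-16.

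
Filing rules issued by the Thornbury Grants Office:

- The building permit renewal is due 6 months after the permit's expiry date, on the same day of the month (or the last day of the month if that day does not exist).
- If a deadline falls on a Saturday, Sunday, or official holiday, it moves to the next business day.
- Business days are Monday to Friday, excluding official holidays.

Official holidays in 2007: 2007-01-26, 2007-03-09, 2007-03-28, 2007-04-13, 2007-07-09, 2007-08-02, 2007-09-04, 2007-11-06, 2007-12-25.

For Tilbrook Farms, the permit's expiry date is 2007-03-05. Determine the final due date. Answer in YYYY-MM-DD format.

6 months after 2007-03-05, on the same day of the month, is 2007-09-05.
2007-09-05 is a Wednesday and not a listed holiday, so it stands.
Deadline: 2007-09-05.

2007-09-05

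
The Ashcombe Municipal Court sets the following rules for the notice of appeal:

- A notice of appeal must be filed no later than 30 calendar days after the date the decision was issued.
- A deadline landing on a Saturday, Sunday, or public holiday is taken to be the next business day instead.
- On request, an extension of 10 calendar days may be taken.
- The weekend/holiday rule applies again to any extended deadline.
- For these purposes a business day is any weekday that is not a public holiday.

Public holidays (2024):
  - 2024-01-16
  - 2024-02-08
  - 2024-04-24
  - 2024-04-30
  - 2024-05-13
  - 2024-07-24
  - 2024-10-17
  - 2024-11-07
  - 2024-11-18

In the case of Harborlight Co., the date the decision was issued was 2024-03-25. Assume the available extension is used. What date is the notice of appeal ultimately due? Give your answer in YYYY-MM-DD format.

2024-05-06

Adding 30 calendar days to 2024-03-25 gives 2024-04-24.
2024-04-24 is a listed holiday, so it moves to the next business day, 2024-04-25 (Thursday).
Applying the 10-calendar-day extension: 2024-04-25 + 10 days = 2024-05-05.
2024-05-05 falls on a Sunday. Rolling to the next business day gives 2024-05-06, a Monday.
Deadline: 2024-05-06.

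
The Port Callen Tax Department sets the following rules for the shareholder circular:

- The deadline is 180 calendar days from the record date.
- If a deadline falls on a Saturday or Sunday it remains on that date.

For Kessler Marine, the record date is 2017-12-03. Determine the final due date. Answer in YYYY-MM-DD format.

From 2017-12-03, 180 calendar days later is 2018-06-01.
No adjustment is made for weekends or holidays, so 2018-06-01 stands.
Deadline: 2018-06-01.

2018-06-01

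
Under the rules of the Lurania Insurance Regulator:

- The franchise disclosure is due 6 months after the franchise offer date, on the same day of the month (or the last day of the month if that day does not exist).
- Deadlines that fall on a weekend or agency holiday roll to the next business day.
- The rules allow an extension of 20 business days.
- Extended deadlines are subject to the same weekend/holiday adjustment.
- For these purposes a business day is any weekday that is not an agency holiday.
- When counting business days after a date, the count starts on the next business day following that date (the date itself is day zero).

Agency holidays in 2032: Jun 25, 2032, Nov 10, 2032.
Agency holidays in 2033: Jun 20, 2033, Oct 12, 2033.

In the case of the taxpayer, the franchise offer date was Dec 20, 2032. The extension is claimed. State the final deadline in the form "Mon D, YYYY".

6 months after Dec 20, 2032, on the same day of the month, is Jun 20, 2033.
Jun 20, 2033 falls on a listed holiday. Rolling to the next business day gives Jun 21, 2033, a Tuesday.
Applying the 20-business-day extension: 20 business days after Jun 21, 2033 is Jul 19, 2033.
Jul 19, 2033 is a Tuesday and not a listed holiday, so it stands.
Final deadline: Jul 19, 2033.

Jul 19, 2033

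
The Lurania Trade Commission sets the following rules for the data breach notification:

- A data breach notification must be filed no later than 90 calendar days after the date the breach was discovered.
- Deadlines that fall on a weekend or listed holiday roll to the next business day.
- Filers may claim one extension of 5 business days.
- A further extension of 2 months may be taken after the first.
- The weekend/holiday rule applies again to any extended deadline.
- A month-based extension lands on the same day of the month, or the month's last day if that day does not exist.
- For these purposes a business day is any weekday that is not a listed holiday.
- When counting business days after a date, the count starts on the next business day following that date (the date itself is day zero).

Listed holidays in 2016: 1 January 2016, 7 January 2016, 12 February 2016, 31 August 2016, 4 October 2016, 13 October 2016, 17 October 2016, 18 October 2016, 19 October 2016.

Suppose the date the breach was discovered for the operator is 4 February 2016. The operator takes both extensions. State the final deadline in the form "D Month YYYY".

11 July 2016

90 calendar days after 4 February 2016 is 4 May 2016.
4 May 2016 falls on a Wednesday, which is a business day, so no adjustment is needed.
The 5-business-day extension runs from 4 May 2016 to 11 May 2016.
11 May 2016 is a Wednesday and not a listed holiday, so it stands.
Applying the 2 months extension: 2 months after 11 May 2016 is 11 July 2016.
Since 11 July 2016 is a Monday and not a holiday, the date is unchanged.
Final deadline: 11 July 2016.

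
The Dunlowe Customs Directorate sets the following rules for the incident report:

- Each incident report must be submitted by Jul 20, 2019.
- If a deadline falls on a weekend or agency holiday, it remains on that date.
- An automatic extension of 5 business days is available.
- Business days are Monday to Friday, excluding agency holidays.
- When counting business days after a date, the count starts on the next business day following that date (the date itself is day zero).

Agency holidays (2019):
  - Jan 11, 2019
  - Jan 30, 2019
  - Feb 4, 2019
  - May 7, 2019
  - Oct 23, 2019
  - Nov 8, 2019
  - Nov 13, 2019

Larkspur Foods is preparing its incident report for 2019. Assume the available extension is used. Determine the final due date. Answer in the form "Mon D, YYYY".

Start from the fixed due date, Jul 20, 2019.
Jul 20, 2019 is a Saturday; no weekend or holiday adjustment applies.
Counting 5 further business days from Jul 20, 2019 reaches Jul 26, 2019.
Jul 26, 2019 is a Friday; no weekend or holiday adjustment applies.
Deadline: Jul 26, 2019.

Jul 26, 2019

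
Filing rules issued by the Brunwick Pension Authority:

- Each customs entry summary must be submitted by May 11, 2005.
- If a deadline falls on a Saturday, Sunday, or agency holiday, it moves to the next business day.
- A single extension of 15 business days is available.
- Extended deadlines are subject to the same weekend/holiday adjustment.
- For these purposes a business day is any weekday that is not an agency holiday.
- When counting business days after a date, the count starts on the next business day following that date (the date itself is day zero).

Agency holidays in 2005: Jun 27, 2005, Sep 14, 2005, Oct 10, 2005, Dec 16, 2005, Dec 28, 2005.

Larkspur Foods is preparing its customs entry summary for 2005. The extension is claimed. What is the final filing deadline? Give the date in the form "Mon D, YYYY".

Jun 1, 2005

Start from the fixed due date, May 11, 2005.
May 11, 2005 (Wednesday) is already a business day.
Applying the 15-business-day extension: 15 business days after May 11, 2005 is Jun 1, 2005.
Jun 1, 2005 is a Wednesday and not a listed holiday, so it stands.
Deadline: Jun 1, 2005.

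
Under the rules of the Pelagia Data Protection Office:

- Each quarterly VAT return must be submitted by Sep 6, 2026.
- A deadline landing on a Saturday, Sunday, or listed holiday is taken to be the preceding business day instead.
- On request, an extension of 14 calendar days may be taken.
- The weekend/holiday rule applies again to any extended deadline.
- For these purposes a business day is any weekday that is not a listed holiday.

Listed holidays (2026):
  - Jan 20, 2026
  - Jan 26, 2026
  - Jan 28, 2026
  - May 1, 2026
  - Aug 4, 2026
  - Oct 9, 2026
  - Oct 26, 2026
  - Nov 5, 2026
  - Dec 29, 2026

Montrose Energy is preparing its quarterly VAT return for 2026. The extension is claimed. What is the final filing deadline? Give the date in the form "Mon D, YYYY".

The stated deadline is Sep 6, 2026.
Sep 6, 2026 is a Sunday; the preceding business day is Sep 4, 2026 (Friday).
Applying the 14-calendar-day extension: Sep 4, 2026 + 14 days = Sep 18, 2026.
Since Sep 18, 2026 is a Friday and not a holiday, the date is unchanged.
Final deadline: Sep 18, 2026.

Sep 18, 2026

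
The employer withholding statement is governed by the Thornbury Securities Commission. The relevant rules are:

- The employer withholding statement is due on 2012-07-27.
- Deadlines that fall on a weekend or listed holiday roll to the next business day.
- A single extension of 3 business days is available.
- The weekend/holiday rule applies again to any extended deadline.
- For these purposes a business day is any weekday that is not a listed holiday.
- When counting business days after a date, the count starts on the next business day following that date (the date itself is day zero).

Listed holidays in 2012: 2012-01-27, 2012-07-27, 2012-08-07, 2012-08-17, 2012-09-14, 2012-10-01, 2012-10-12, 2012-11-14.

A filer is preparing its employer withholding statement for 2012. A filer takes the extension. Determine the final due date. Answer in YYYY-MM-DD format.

Start from the fixed due date, 2012-07-27.
2012-07-27 falls on a listed holiday. Rolling to the next business day gives 2012-07-30, a Monday.
The 3-business-day extension runs from 2012-07-30 to 2012-08-02.
2012-08-02 is a Thursday and not a listed holiday, so it stands.
So the filing is due 2012-08-02.

2012-08-02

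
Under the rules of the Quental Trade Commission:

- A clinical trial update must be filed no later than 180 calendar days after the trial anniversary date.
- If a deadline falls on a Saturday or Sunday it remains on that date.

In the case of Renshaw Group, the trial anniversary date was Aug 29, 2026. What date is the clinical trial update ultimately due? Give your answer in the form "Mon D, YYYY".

Feb 25, 2027

Trigger date Aug 29, 2026 + 180 calendar days = Feb 25, 2027.
Feb 25, 2027 falls on a Thursday. The rules make no weekend/holiday allowance, so it remains Feb 25, 2027.
So the filing is due Feb 25, 2027.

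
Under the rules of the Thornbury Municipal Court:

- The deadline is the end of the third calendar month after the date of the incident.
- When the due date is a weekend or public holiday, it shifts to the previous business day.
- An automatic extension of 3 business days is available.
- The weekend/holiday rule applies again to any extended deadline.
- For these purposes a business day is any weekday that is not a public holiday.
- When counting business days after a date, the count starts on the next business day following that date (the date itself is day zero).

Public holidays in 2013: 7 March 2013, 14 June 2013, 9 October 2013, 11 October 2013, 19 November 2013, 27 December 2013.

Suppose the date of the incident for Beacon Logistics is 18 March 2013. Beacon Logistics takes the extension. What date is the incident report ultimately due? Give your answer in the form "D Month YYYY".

3 July 2013

3 months after 18 March 2013 is June 2013; that month ends on 30 June 2013.
30 June 2013 falls on a Sunday. Rolling to the preceding business day gives 28 June 2013, a Friday.
Counting 3 further business days from 28 June 2013 reaches 3 July 2013.
3 July 2013 is a Wednesday and not a listed holiday, so it stands.
The final due date is 3 July 2013.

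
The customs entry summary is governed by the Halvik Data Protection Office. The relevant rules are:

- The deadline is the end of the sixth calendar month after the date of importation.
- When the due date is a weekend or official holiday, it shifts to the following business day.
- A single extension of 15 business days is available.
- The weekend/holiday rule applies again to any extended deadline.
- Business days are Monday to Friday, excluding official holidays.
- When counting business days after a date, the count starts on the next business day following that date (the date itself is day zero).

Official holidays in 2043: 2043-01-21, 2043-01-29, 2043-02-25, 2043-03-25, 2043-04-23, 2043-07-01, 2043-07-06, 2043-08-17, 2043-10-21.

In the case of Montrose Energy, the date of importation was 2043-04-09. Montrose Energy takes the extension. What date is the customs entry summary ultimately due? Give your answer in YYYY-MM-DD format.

2043-11-23

6 months after 2043-04-09 is October 2043; that month ends on 2043-10-31.
Because 2043-10-31 is a Saturday, the deadline becomes 2043-11-02 (Monday).
Applying the 15-business-day extension: 15 business days after 2043-11-02 is 2043-11-23.
Since 2043-11-23 is a Monday and not a holiday, the date is unchanged.
Final deadline: 2043-11-23.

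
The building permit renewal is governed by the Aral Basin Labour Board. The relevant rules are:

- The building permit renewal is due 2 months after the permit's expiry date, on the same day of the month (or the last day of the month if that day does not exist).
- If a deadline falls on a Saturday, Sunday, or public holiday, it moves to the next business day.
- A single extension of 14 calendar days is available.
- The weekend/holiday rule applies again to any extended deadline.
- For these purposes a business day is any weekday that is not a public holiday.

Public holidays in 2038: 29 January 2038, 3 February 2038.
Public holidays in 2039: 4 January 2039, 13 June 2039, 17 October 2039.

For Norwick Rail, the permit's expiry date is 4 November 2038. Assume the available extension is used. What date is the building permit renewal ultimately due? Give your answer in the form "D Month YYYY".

19 January 2039

2 months from 4 November 2038 is 4 January 2039.
Because 4 January 2039 is a listed holiday, the deadline becomes 5 January 2039 (Wednesday).
With the 14-day extension, 5 January 2039 becomes 19 January 2039.
19 January 2039 falls on a Wednesday, which is a business day, so no adjustment is needed.
Final deadline: 19 January 2039.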